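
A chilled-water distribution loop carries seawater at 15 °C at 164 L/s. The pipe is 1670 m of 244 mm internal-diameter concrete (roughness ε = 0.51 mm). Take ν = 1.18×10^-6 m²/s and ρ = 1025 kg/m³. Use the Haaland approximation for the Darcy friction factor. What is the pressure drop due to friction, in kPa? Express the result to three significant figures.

V = 4Q/(πD²) = 4·0.164/(π·0.244²) = 3.507 m/s
Re = VD/ν = 3.507·0.244/1.18×10^-6 = 7.25×10^5 → turbulent
ε/D = 0.51/244 = 0.00209
Haaland: f = 0.02396
h_f = f(L/D)V²/(2g) = 0.02396·(1670/0.244)·3.507²/(2·9.81) = 102.8 m
Δp = ρg·h_f = 1025·9.81·102.8 = 1034 kPa

Δp ≈ 1030 kPa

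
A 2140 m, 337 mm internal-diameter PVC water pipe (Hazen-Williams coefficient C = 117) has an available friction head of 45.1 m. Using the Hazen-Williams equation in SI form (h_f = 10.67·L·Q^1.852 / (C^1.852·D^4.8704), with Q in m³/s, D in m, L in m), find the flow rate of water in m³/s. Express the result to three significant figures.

Q ≈ 0.232 m³/s

Rearranging: Q = [h_f·C^1.852·D^4.8704 / (10.67·L)]^(1/1.852)
Q = [45.1·117^1.852·0.337^4.8704 / (10.67·2140)]^0.540 = 0.2321 m³/s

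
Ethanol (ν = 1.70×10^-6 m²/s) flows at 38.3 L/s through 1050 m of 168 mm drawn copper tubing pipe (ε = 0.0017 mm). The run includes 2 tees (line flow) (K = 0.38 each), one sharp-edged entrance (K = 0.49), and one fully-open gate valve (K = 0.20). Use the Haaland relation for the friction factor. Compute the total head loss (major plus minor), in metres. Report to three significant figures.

H_L ≈ 15.5 m

V = 4Q/(πD²) = 1.728 m/s; V²/2g = 0.1522 m
Re = 1.71×10^5, ε/D = 1.01×10^-5 → f = 0.01604 (Haaland)
Major: h_f = f(L/D)·V²/2g = 0.01604·6250·0.1522 = 15.25 m
Minor: ΣK = 1.45; h_m = ΣK·V²/2g = 0.2206 m
Total H_L = 15.25 + 0.2206 = 15.48 m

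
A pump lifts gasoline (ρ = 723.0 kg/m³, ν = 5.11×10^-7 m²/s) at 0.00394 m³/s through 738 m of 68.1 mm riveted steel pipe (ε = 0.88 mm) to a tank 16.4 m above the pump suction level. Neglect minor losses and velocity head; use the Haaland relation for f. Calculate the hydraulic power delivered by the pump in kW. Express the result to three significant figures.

V = 4Q/(πD²) = 1.082 m/s; Re = 1.44×10^5; ε/D = 0.0129; f = 0.04184
h_f = f(L/D)V²/2g = 27.04 m
Total head H = z + h_f = 16.4 + 27.04 = 43.44 m
P_hyd = ρgQH = 723.0·9.81·0.00394·43.44 = 1.214 kW

P_hyd ≈ 1.21 kW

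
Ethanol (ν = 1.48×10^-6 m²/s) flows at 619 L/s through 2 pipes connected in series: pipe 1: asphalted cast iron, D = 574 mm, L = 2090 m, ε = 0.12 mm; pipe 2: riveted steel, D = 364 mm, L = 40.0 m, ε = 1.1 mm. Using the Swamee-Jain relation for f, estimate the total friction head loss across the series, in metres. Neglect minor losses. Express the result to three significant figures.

Pipe 1: V = 2.392 m/s, Re = 9.28×10^5, ε/D = 2.09×10^-4, f = 0.01493, h_1 = f(L/D)V²/2g = 15.86 m
Pipe 2: V = 5.948 m/s, Re = 1.46×10^6, ε/D = 0.00302, f = 0.02636, h_2 = f(L/D)V²/2g = 5.225 m
Series → Q common, losses add: H = Σh = 21.08 m

H ≈ 21.1 m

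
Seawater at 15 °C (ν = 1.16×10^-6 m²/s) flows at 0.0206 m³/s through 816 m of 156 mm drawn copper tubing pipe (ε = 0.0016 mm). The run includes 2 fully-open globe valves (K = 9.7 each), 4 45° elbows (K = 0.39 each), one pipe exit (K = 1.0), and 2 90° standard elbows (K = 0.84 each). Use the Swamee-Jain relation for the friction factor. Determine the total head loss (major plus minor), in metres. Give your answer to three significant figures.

V = 4Q/(πD²) = 1.078 m/s; V²/2g = 0.05920 m
Re = 1.45×10^5, ε/D = 1.03×10^-5 → f = 0.01663 (Swamee-Jain)
Major: h_f = f(L/D)·V²/2g = 0.01663·5231·0.05920 = 5.151 m
Minor: ΣK = 23.6; h_m = ΣK·V²/2g = 1.400 m
Total H_L = 5.151 + 1.400 = 6.550 m

H_L ≈ 6.55 m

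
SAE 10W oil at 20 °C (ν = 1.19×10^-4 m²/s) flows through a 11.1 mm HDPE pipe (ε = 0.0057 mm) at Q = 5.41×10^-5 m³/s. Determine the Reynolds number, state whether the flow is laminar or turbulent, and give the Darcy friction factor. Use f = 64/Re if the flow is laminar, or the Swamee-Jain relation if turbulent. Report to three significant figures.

Re ≈ 52.1; laminar; f = 64/Re ≈ 1.23

V = 4Q/(πD²) = 0.5591 m/s
Re = VD/ν = 0.5591·0.0111/1.19×10^-4 = 52.1
Re < 2300 → laminar → f = 64/Re = 1.227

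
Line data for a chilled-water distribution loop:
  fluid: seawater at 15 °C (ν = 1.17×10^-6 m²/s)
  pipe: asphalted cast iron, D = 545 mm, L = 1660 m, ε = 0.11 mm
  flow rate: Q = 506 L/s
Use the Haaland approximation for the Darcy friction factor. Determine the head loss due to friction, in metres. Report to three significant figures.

h_f ≈ 10.7 m

V = 4Q/(πD²) = 4·0.506/(π·0.545²) = 2.169 m/s
Re = VD/ν = 2.169·0.545/1.17×10^-6 = 1.01×10^6 → turbulent
ε/D = 0.11/545 = 2.02×10^-4
Haaland: f = 0.01461
h_f = f(L/D)V²/(2g) = 0.01461·(1660/0.545)·2.169²/(2·9.81) = 10.67 m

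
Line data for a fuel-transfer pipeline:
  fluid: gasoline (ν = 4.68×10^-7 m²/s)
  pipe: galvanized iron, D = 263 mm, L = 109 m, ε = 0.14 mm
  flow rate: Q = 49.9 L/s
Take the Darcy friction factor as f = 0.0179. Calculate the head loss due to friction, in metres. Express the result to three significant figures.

h_f ≈ 0.319 m

V = 4Q/(πD²) = 4·0.0499/(π·0.263²) = 0.9185 m/s
h_f = f(L/D)V²/(2g) = 0.01790·(109/0.263)·0.9185²/(2·9.81) = 0.3190 m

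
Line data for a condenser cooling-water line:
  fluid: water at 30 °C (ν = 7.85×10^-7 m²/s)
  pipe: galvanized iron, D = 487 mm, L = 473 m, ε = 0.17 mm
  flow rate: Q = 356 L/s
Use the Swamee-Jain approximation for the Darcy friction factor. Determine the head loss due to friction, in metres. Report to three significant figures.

V = 4Q/(πD²) = 4·0.356/(π·0.487²) = 1.911 m/s
Re = VD/ν = 1.911·0.487/7.85×10^-7 = 1.19×10^6 → turbulent
ε/D = 0.17/487 = 3.49×10^-4
Swamee-Jain: f = 0.01608
h_f = f(L/D)V²/(2g) = 0.01608·(473/0.487)·1.911²/(2·9.81) = 2.907 m

h_f ≈ 2.91 m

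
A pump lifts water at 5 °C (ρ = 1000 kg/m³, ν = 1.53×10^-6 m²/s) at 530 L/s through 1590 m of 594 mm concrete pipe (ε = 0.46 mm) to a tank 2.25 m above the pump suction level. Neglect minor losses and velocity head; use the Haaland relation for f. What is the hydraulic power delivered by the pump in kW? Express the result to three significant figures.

V = 4Q/(πD²) = 1.913 m/s; Re = 7.43×10^5; ε/D = 7.74×10^-4; f = 0.01893
h_f = f(L/D)V²/2g = 9.448 m
Total head H = z + h_f = 2.25 + 9.448 = 11.70 m
P_hyd = ρgQH = 1000·9.81·0.530·11.70 = 60.82 kW

P_hyd ≈ 60.8 kW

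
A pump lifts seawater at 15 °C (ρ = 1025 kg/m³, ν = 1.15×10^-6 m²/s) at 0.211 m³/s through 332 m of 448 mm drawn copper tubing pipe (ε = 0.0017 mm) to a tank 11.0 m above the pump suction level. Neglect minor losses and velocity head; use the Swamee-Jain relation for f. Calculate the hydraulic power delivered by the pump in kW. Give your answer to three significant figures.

P_hyd ≈ 25.2 kW

V = 4Q/(πD²) = 1.339 m/s; Re = 5.21×10^5; ε/D = 3.79×10^-6; f = 0.01306
h_f = f(L/D)V²/2g = 0.8836 m
Total head H = z + h_f = 11.0 + 0.8836 = 11.88 m
P_hyd = ρgQH = 1025·9.81·0.211·11.88 = 25.21 kW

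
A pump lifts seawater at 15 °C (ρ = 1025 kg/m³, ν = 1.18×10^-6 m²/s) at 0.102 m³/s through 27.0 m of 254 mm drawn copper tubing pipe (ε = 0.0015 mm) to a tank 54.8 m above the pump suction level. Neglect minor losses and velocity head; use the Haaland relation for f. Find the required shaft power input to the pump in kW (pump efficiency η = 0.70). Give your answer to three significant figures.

P_shaft ≈ 80.7 kW

V = 4Q/(πD²) = 2.013 m/s; Re = 4.33×10^5; ε/D = 5.91×10^-6; f = 0.01346
h_f = f(L/D)V²/2g = 0.2956 m
Total head H = z + h_f = 54.8 + 0.2956 = 55.10 m
P_hyd = ρgQH = 1025·9.81·0.102·55.10 = 56.51 kW
P_shaft = P_hyd/η = 56.51/0.70 = 80.73 kW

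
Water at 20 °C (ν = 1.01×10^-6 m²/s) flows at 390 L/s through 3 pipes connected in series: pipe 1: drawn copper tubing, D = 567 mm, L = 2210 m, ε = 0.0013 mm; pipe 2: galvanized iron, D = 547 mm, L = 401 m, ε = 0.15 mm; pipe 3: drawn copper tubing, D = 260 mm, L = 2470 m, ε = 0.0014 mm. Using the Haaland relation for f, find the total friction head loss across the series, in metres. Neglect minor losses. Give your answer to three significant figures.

H ≈ 284 m

Pipe 1: V = 1.545 m/s, Re = 8.67×10^5, ε/D = 2.29×10^-6, f = 0.01190, h_1 = f(L/D)V²/2g = 5.641 m
Pipe 2: V = 1.660 m/s, Re = 8.99×10^5, ε/D = 2.74×10^-4, f = 0.01543, h_2 = f(L/D)V²/2g = 1.588 m
Pipe 3: V = 7.346 m/s, Re = 1.89×10^6, ε/D = 5.38×10^-6, f = 0.01058, h_3 = f(L/D)V²/2g = 276.5 m
Series → Q common, losses add: H = Σh = 283.8 m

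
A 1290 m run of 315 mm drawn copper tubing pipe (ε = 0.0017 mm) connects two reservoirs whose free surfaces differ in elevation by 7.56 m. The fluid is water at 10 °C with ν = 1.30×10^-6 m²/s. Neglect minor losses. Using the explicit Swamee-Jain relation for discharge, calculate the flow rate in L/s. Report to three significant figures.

Swamee-Jain (Type II): Q = -0.965·√(gD⁵h_f/L)·ln[ε/(3.7D) + √(3.17ν²L/(gD³h_f))]
√(gD⁵h_f/L) = √(9.81·0.315⁵·7.56/1290) = 0.01335
ε/(3.7D) = 1.46×10^-6; √(3.17ν²L/(gD³h_f)) = 5.46×10^-5
Q = -0.965·0.01335·ln(5.606×10^-5) = 0.1261 m³/s
Check: V = 1.62 m/s, Re = 3.92×10^5, f = 0.01375, h_f = 7.52 m ≈ 7.56 m ✓

Q ≈ 126 L/s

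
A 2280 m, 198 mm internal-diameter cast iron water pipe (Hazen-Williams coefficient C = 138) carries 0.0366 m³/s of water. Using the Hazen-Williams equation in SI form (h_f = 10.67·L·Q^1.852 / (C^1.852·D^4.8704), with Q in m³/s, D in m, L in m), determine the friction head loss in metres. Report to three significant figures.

h_f = 10.67·2280·0.0366^1.852 / (138^1.852·0.198^4.8704) = 15.42 m

h_f ≈ 15.4 m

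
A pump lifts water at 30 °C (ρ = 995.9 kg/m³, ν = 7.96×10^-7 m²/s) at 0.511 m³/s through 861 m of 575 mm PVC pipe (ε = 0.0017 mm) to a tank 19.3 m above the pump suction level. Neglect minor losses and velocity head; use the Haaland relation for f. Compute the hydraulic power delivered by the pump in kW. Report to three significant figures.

P_hyd ≈ 113 kW

V = 4Q/(πD²) = 1.968 m/s; Re = 1.42×10^6; ε/D = 2.96×10^-6; f = 0.01099
h_f = f(L/D)V²/2g = 3.249 m
Total head H = z + h_f = 19.3 + 3.249 = 22.55 m
P_hyd = ρgQH = 995.9·9.81·0.511·22.55 = 112.6 kW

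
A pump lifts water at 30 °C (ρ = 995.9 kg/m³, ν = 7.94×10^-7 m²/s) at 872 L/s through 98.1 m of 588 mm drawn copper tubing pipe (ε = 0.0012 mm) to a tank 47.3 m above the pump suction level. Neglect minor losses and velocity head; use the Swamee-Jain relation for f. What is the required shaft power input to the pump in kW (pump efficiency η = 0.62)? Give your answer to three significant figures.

V = 4Q/(πD²) = 3.211 m/s; Re = 2.38×10^6; ε/D = 2.04×10^-6; f = 0.01017
h_f = f(L/D)V²/2g = 0.8920 m
Total head H = z + h_f = 47.3 + 0.8920 = 48.19 m
P_hyd = ρgQH = 995.9·9.81·0.872·48.19 = 410.6 kW
P_shaft = P_hyd/η = 410.6/0.62 = 662.2 kW

P_shaft ≈ 662 kW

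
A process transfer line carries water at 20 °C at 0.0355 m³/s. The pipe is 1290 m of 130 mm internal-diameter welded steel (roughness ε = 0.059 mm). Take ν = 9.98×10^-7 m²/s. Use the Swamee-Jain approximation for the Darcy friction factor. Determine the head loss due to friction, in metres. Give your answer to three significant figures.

h_f ≈ 64.6 m

V = 4Q/(πD²) = 4·0.0355/(π·0.130²) = 2.675 m/s
Re = VD/ν = 2.675·0.130/9.98×10^-7 = 3.48×10^5 → turbulent
ε/D = 0.059/130 = 4.54×10^-4
Swamee-Jain: f = 0.01787
h_f = f(L/D)V²/(2g) = 0.01787·(1290/0.130)·2.675²/(2·9.81) = 64.64 m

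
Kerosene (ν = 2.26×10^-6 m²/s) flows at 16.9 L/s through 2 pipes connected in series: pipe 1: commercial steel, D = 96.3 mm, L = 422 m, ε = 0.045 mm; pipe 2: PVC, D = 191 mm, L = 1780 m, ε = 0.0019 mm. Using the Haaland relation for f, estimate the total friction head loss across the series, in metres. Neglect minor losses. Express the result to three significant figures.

Pipe 1: V = 2.320 m/s, Re = 9.89×10^4, ε/D = 4.67×10^-4, f = 0.01996, h_1 = f(L/D)V²/2g = 24.00 m
Pipe 2: V = 0.5898 m/s, Re = 4.98×10^4, ε/D = 9.95×10^-6, f = 0.02075, h_2 = f(L/D)V²/2g = 3.429 m
Series → Q common, losses add: H = Σh = 27.43 m

H ≈ 27.4 m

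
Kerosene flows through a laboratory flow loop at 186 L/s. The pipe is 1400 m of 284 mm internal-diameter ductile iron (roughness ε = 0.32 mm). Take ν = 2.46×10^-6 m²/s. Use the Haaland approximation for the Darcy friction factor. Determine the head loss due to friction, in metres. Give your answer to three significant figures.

h_f ≈ 45.4 m

V = 4Q/(πD²) = 4·0.186/(π·0.284²) = 2.936 m/s
Re = VD/ν = 2.936·0.284/2.46×10^-6 = 3.39×10^5 → turbulent
ε/D = 0.32/284 = 0.00113
Haaland: f = 0.02096
h_f = f(L/D)V²/(2g) = 0.02096·(1400/0.284)·2.936²/(2·9.81) = 45.40 m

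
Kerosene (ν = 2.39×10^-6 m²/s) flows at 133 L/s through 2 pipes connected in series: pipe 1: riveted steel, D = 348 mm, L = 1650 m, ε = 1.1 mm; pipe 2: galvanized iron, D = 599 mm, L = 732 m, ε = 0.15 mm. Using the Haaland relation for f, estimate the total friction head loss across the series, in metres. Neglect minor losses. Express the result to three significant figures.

H ≈ 13.1 m

Pipe 1: V = 1.398 m/s, Re = 2.04×10^5, ε/D = 0.00316, f = 0.02718, h_1 = f(L/D)V²/2g = 12.84 m
Pipe 2: V = 0.4720 m/s, Re = 1.18×10^5, ε/D = 2.50×10^-4, f = 0.01848, h_2 = f(L/D)V²/2g = 0.2564 m
Series → Q common, losses add: H = Σh = 13.10 m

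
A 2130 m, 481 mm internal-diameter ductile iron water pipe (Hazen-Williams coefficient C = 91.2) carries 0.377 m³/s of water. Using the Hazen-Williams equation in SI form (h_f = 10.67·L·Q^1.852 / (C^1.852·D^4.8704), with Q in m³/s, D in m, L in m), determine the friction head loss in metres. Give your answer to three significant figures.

h_f ≈ 30.9 m

h_f = 10.67·2130·0.377^1.852 / (91.2^1.852·0.481^4.8704) = 30.91 m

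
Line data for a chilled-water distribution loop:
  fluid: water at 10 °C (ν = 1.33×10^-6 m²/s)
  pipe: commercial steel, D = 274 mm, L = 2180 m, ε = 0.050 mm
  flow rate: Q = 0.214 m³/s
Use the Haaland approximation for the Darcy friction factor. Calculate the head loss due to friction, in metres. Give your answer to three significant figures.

h_f ≈ 78.3 m

V = 4Q/(πD²) = 4·0.214/(π·0.274²) = 3.629 m/s
Re = VD/ν = 3.629·0.274/1.33×10^-6 = 7.48×10^5 → turbulent
ε/D = 0.050/274 = 1.82×10^-4
Haaland: f = 0.01466
h_f = f(L/D)V²/(2g) = 0.01466·(2180/0.274)·3.629²/(2·9.81) = 78.30 m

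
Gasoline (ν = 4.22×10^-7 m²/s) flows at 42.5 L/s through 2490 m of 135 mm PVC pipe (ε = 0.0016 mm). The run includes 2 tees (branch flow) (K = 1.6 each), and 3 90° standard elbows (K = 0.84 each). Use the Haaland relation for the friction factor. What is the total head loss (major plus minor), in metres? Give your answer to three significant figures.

H_L ≈ 101 m

V = 4Q/(πD²) = 2.969 m/s; V²/2g = 0.4493 m
Re = 9.50×10^5, ε/D = 1.19×10^-5 → f = 0.01190 (Haaland)
Major: h_f = f(L/D)·V²/2g = 0.01190·18444·0.4493 = 98.59 m
Minor: ΣK = 5.72; h_m = ΣK·V²/2g = 2.570 m
Total H_L = 98.59 + 2.570 = 101.2 m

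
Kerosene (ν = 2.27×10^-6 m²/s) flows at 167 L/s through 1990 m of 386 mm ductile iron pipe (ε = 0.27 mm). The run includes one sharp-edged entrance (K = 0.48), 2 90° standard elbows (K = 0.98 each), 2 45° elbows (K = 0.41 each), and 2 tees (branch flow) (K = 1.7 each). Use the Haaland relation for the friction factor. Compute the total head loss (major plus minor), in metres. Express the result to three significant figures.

V = 4Q/(πD²) = 1.427 m/s; V²/2g = 0.1038 m
Re = 2.43×10^5, ε/D = 6.99×10^-4 → f = 0.01938 (Haaland)
Major: h_f = f(L/D)·V²/2g = 0.01938·5155·0.1038 = 10.37 m
Minor: ΣK = 6.66; h_m = ΣK·V²/2g = 0.6913 m
Total H_L = 10.37 + 0.6913 = 11.06 m

H_L ≈ 11.1 m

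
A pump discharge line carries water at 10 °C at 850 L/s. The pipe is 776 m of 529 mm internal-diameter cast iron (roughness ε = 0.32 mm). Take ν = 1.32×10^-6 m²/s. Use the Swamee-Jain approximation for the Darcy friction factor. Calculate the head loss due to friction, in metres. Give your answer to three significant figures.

V = 4Q/(πD²) = 4·0.850/(π·0.529²) = 3.867 m/s
Re = VD/ν = 3.867·0.529/1.32×10^-6 = 1.55×10^6 → turbulent
ε/D = 0.32/529 = 6.05×10^-4
Swamee-Jain: f = 0.01780
h_f = f(L/D)V²/(2g) = 0.01780·(776/0.529)·3.867²/(2·9.81) = 19.91 m

h_f ≈ 19.9 m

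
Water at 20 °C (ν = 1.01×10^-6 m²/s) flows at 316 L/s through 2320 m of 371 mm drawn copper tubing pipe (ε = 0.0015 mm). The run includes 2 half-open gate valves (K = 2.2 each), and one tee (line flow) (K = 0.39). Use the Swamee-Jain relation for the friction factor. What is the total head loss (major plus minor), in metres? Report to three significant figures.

V = 4Q/(πD²) = 2.923 m/s; V²/2g = 0.4355 m
Re = 1.07×10^6, ε/D = 4.04×10^-6 → f = 0.01158 (Swamee-Jain)
Major: h_f = f(L/D)·V²/2g = 0.01158·6253·0.4355 = 31.52 m
Minor: ΣK = 4.79; h_m = ΣK·V²/2g = 2.086 m
Total H_L = 31.52 + 2.086 = 33.61 m

H_L ≈ 33.6 m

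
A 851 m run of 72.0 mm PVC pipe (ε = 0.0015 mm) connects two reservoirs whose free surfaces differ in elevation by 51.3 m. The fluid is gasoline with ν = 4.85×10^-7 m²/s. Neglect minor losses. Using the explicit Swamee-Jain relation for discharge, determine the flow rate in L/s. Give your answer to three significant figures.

Swamee-Jain (Type II): Q = -0.965·√(gD⁵h_f/L)·ln[ε/(3.7D) + √(3.17ν²L/(gD³h_f))]
√(gD⁵h_f/L) = √(9.81·0.0720⁵·51.3/851) = 0.001070
ε/(3.7D) = 5.63×10^-6; √(3.17ν²L/(gD³h_f)) = 5.81×10^-5
Q = -0.965·0.001070·ln(6.375×10^-5) = 0.009972 m³/s
Check: V = 2.45 m/s, Re = 3.64×10^5, f = 0.01414, h_f = 51.1 m ≈ 51.3 m ✓

Q ≈ 9.97 L/s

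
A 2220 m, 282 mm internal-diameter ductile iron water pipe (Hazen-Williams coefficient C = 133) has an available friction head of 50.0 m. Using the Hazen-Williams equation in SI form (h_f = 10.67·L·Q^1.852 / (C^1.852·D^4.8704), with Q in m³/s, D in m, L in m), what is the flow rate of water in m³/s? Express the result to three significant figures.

Rearranging: Q = [h_f·C^1.852·D^4.8704 / (10.67·L)]^(1/1.852)
Q = [50.0·133^1.852·0.282^4.8704 / (10.67·2220)]^0.540 = 0.1712 m³/s

Q ≈ 0.171 m³/s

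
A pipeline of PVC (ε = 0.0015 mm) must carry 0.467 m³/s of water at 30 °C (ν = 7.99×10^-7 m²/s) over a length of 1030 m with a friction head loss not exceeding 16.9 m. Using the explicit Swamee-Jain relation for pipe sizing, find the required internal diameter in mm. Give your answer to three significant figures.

D ≈ 414 mm

Swamee-Jain (Type III): D = 0.66·[ε^1.25·(LQ²/(gh_f))^4.75 + ν·Q^9.4·(L/(gh_f))^5.2]^0.04
LQ²/(gh_f) = 1.355; L/(gh_f) = 6.213
Term 1 = ε^1.25·(…)^4.75 = 2.22×10^-7; Term 2 = ν·Q^9.4·(…)^5.2 = 8.30×10^-6
D = 0.66·(2.22×10^-7 + 8.30×10^-6)^0.04 = 0.4138 m = 414 mm
Check: V = 3.47 m/s, Re = 1.80×10^6, f = 0.01067, h_f = 16.3 m ≈ 16.9 m ✓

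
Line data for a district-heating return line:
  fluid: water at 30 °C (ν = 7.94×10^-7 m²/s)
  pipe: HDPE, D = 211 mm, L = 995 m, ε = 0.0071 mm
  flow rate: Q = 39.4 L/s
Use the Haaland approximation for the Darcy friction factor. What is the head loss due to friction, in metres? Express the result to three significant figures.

V = 4Q/(πD²) = 4·0.0394/(π·0.211²) = 1.127 m/s
Re = VD/ν = 1.127·0.211/7.94×10^-7 = 2.99×10^5 → turbulent
ε/D = 0.0071/211 = 3.36×10^-5
Haaland: f = 0.01464
h_f = f(L/D)V²/(2g) = 0.01464·(995/0.211)·1.127²/(2·9.81) = 4.466 m

h_f ≈ 4.47 m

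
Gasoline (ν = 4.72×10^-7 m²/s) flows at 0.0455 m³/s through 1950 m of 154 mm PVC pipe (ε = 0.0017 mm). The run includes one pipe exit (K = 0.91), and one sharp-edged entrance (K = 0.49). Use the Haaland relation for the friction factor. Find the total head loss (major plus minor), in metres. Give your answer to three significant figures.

H_L ≈ 47.5 m

V = 4Q/(πD²) = 2.443 m/s; V²/2g = 0.3041 m
Re = 7.97×10^5, ε/D = 1.10×10^-5 → f = 0.01221 (Haaland)
Major: h_f = f(L/D)·V²/2g = 0.01221·12662·0.3041 = 47.03 m
Minor: ΣK = 1.40; h_m = ΣK·V²/2g = 0.4258 m
Total H_L = 47.03 + 0.4258 = 47.46 m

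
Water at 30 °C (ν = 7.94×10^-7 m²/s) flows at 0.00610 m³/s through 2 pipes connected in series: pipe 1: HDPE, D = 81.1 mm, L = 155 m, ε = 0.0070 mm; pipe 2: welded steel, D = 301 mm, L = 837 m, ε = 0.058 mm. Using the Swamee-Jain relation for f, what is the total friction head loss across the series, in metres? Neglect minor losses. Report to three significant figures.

H ≈ 2.44 m

Pipe 1: V = 1.181 m/s, Re = 1.21×10^5, ε/D = 8.63×10^-5, f = 0.01775, h_1 = f(L/D)V²/2g = 2.411 m
Pipe 2: V = 0.08572 m/s, Re = 3.25×10^4, ε/D = 1.93×10^-4, f = 0.02354, h_2 = f(L/D)V²/2g = 0.02452 m
Series → Q common, losses add: H = Σh = 2.436 m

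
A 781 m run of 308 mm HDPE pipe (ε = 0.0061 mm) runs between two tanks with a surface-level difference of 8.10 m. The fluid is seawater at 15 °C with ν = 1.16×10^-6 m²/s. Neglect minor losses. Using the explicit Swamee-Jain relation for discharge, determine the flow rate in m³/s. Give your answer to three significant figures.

Swamee-Jain (Type II): Q = -0.965·√(gD⁵h_f/L)·ln[ε/(3.7D) + √(3.17ν²L/(gD³h_f))]
√(gD⁵h_f/L) = √(9.81·0.308⁵·8.10/781) = 0.01679
ε/(3.7D) = 5.35×10^-6; √(3.17ν²L/(gD³h_f)) = 3.79×10^-5
Q = -0.965·0.01679·ln(4.323×10^-5) = 0.1628 m³/s
Check: V = 2.19 m/s, Re = 5.80×10^5, f = 0.01309, h_f = 8.08 m ≈ 8.10 m ✓

Q ≈ 0.163 m³/s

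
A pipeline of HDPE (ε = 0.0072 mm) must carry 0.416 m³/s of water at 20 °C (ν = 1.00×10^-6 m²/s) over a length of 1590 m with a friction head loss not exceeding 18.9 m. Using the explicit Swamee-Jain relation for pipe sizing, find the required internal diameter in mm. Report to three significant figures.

Swamee-Jain (Type III): D = 0.66·[ε^1.25·(LQ²/(gh_f))^4.75 + ν·Q^9.4·(L/(gh_f))^5.2]^0.04
LQ²/(gh_f) = 1.484; L/(gh_f) = 8.576
Term 1 = ε^1.25·(…)^4.75 = 2.43×10^-6; Term 2 = ν·Q^9.4·(…)^5.2 = 1.87×10^-5
D = 0.66·(2.43×10^-6 + 1.87×10^-5)^0.04 = 0.4291 m = 429 mm
Check: V = 2.88 m/s, Re = 1.23×10^6, f = 0.01166, h_f = 18.2 m ≈ 18.9 m ✓

D ≈ 429 mm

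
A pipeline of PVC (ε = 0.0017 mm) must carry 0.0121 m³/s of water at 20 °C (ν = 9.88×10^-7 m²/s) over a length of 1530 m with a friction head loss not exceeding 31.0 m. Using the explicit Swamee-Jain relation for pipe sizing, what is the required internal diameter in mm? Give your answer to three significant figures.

Swamee-Jain (Type III): D = 0.66·[ε^1.25·(LQ²/(gh_f))^4.75 + ν·Q^9.4·(L/(gh_f))^5.2]^0.04
LQ²/(gh_f) = 7.366×10^-4; L/(gh_f) = 5.031
Term 1 = ε^1.25·(…)^4.75 = 8.08×10^-23; Term 2 = ν·Q^9.4·(…)^5.2 = 4.18×10^-21
D = 0.66·(8.08×10^-23 + 4.18×10^-21)^0.04 = 0.1011 m = 101 mm
Check: V = 1.51 m/s, Re = 1.54×10^5, f = 0.01648, h_f = 28.9 m ≈ 31.0 m ✓

D ≈ 101 mm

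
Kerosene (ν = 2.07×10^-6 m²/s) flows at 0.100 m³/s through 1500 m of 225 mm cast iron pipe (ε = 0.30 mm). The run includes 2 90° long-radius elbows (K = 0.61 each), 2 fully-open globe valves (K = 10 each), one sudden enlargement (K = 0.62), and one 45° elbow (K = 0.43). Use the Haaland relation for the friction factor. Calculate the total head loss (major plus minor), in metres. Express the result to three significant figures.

H_L ≈ 54.2 m

V = 4Q/(πD²) = 2.515 m/s; V²/2g = 0.3224 m
Re = 2.73×10^5, ε/D = 0.00133 → f = 0.02189 (Haaland)
Major: h_f = f(L/D)·V²/2g = 0.02189·6667·0.3224 = 47.05 m
Minor: ΣK = 22.3; h_m = ΣK·V²/2g = 7.180 m
Total H_L = 47.05 + 7.180 = 54.23 m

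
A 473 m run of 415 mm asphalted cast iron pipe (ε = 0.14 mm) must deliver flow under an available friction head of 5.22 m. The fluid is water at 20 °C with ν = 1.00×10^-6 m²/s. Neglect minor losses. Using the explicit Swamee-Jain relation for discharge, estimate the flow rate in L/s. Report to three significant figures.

Swamee-Jain (Type II): Q = -0.965·√(gD⁵h_f/L)·ln[ε/(3.7D) + √(3.17ν²L/(gD³h_f))]
√(gD⁵h_f/L) = √(9.81·0.415⁵·5.22/473) = 0.03651
ε/(3.7D) = 9.12×10^-5; √(3.17ν²L/(gD³h_f)) = 2.02×10^-5
Q = -0.965·0.03651·ln(1.114×10^-4) = 0.3207 m³/s
Check: V = 2.37 m/s, Re = 9.84×10^5, f = 0.01609, h_f = 5.25 m ≈ 5.22 m ✓

Q ≈ 321 L/s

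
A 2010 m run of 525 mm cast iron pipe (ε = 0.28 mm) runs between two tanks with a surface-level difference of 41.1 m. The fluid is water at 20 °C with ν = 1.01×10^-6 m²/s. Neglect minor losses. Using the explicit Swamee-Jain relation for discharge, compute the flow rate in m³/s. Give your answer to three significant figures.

Q ≈ 0.757 m³/s

Swamee-Jain (Type II): Q = -0.965·√(gD⁵h_f/L)·ln[ε/(3.7D) + √(3.17ν²L/(gD³h_f))]
√(gD⁵h_f/L) = √(9.81·0.525⁵·41.1/2010) = 0.08944
ε/(3.7D) = 1.44×10^-4; √(3.17ν²L/(gD³h_f)) = 1.06×10^-5
Q = -0.965·0.08944·ln(1.547×10^-4) = 0.7573 m³/s
Check: V = 3.50 m/s, Re = 1.82×10^6, f = 0.01729, h_f = 41.3 m ≈ 41.1 m ✓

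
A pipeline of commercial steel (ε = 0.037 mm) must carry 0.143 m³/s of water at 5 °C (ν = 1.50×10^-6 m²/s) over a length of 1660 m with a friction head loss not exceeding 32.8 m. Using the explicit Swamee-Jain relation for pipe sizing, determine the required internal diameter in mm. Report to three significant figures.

Swamee-Jain (Type III): D = 0.66·[ε^1.25·(LQ²/(gh_f))^4.75 + ν·Q^9.4·(L/(gh_f))^5.2]^0.04
LQ²/(gh_f) = 0.1055; L/(gh_f) = 5.159
Term 1 = ε^1.25·(…)^4.75 = 6.62×10^-11; Term 2 = ν·Q^9.4·(…)^5.2 = 8.74×10^-11
D = 0.66·(6.62×10^-11 + 8.74×10^-11)^0.04 = 0.2673 m = 267 mm
Check: V = 2.55 m/s, Re = 4.54×10^5, f = 0.01505, h_f = 30.9 m ≈ 32.8 m ✓

D ≈ 267 mm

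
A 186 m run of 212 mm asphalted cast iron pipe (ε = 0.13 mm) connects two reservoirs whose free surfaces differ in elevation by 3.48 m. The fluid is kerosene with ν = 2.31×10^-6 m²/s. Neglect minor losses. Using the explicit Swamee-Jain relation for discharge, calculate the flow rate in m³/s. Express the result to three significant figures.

Swamee-Jain (Type II): Q = -0.965·√(gD⁵h_f/L)·ln[ε/(3.7D) + √(3.17ν²L/(gD³h_f))]
√(gD⁵h_f/L) = √(9.81·0.212⁵·3.48/186) = 0.008866
ε/(3.7D) = 1.66×10^-4; √(3.17ν²L/(gD³h_f)) = 9.83×10^-5
Q = -0.965·0.008866·ln(2.641×10^-4) = 0.07049 m³/s
Check: V = 2.00 m/s, Re = 1.83×10^5, f = 0.01965, h_f = 3.50 m ≈ 3.48 m ✓

Q ≈ 0.0705 m³/s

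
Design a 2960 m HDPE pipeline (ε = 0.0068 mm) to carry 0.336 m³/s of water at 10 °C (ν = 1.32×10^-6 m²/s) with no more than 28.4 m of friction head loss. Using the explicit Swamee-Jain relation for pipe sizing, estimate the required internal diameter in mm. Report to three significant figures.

D ≈ 418 mm

Swamee-Jain (Type III): D = 0.66·[ε^1.25·(LQ²/(gh_f))^4.75 + ν·Q^9.4·(L/(gh_f))^5.2]^0.04
LQ²/(gh_f) = 1.199; L/(gh_f) = 10.62
Term 1 = ε^1.25·(…)^4.75 = 8.24×10^-7; Term 2 = ν·Q^9.4·(…)^5.2 = 1.01×10^-5
D = 0.66·(8.24×10^-7 + 1.01×10^-5)^0.04 = 0.4179 m = 418 mm
Check: V = 2.45 m/s, Re = 7.75×10^5, f = 0.01246, h_f = 27.0 m ≈ 28.4 m ✓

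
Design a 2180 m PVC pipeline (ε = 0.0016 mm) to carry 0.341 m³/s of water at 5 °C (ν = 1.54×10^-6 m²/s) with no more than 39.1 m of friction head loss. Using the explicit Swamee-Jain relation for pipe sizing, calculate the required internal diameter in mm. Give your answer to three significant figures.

D ≈ 370 mm

Swamee-Jain (Type III): D = 0.66·[ε^1.25·(LQ²/(gh_f))^4.75 + ν·Q^9.4·(L/(gh_f))^5.2]^0.04
LQ²/(gh_f) = 0.6609; L/(gh_f) = 5.683
Term 1 = ε^1.25·(…)^4.75 = 7.96×10^-9; Term 2 = ν·Q^9.4·(…)^5.2 = 5.24×10^-7
D = 0.66·(7.96×10^-9 + 5.24×10^-7)^0.04 = 0.3703 m = 370 mm
Check: V = 3.17 m/s, Re = 7.61×10^5, f = 0.01225, h_f = 36.8 m ≈ 39.1 m ✓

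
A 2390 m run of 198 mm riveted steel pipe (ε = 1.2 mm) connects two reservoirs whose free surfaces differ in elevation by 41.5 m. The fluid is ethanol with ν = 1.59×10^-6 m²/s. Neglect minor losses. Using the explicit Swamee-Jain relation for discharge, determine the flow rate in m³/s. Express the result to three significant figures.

Q ≈ 0.0442 m³/s

Swamee-Jain (Type II): Q = -0.965·√(gD⁵h_f/L)·ln[ε/(3.7D) + √(3.17ν²L/(gD³h_f))]
√(gD⁵h_f/L) = √(9.81·0.198⁵·41.5/2390) = 0.007200
ε/(3.7D) = 0.00164; √(3.17ν²L/(gD³h_f)) = 7.79×10^-5
Q = -0.965·0.007200·ln(0.001716) = 0.04424 m³/s
Check: V = 1.44 m/s, Re = 1.79×10^5, f = 0.03286, h_f = 41.7 m ≈ 41.5 m ✓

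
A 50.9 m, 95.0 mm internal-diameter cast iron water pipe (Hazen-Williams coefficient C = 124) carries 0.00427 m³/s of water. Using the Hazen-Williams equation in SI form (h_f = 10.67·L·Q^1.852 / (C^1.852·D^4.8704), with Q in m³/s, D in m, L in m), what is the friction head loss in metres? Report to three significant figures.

h_f ≈ 0.281 m

h_f = 10.67·50.9·0.00427^1.852 / (124^1.852·0.0950^4.8704) = 0.2807 m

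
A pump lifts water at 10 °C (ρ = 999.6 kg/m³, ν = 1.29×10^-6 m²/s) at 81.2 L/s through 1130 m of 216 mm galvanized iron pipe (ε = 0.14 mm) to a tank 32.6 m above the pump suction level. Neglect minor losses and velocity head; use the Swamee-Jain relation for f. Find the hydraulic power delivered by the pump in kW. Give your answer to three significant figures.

V = 4Q/(πD²) = 2.216 m/s; Re = 3.71×10^5; ε/D = 6.48×10^-4; f = 0.01891
h_f = f(L/D)V²/2g = 24.75 m
Total head H = z + h_f = 32.6 + 24.75 = 57.35 m
P_hyd = ρgQH = 999.6·9.81·0.0812·57.35 = 45.67 kW

P_hyd ≈ 45.7 kW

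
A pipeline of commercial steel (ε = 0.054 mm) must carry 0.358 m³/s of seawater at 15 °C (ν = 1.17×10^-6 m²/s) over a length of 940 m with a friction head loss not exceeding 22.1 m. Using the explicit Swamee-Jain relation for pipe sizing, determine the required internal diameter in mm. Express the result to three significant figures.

Swamee-Jain (Type III): D = 0.66·[ε^1.25·(LQ²/(gh_f))^4.75 + ν·Q^9.4·(L/(gh_f))^5.2]^0.04
LQ²/(gh_f) = 0.5557; L/(gh_f) = 4.336
Term 1 = ε^1.25·(…)^4.75 = 2.84×10^-7; Term 2 = ν·Q^9.4·(…)^5.2 = 1.54×10^-7
D = 0.66·(2.84×10^-7 + 1.54×10^-7)^0.04 = 0.3675 m = 367 mm
Check: V = 3.38 m/s, Re = 1.06×10^6, f = 0.01409, h_f = 20.9 m ≈ 22.1 m ✓

D ≈ 367 mm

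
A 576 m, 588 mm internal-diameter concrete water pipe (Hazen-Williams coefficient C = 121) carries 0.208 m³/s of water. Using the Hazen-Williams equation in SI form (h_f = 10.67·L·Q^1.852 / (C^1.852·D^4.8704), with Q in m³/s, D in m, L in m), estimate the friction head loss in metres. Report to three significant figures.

h_f ≈ 0.619 m

h_f = 10.67·576·0.208^1.852 / (121^1.852·0.588^4.8704) = 0.6188 m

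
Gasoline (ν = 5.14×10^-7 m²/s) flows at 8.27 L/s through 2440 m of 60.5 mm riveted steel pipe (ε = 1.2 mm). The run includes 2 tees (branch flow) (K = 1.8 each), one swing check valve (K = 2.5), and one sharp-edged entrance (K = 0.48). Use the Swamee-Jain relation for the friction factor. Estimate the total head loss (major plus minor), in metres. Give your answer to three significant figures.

V = 4Q/(πD²) = 2.877 m/s; V²/2g = 0.4218 m
Re = 3.39×10^5, ε/D = 0.0198 → f = 0.04869 (Swamee-Jain)
Major: h_f = f(L/D)·V²/2g = 0.04869·40331·0.4218 = 828.3 m
Minor: ΣK = 6.58; h_m = ΣK·V²/2g = 2.775 m
Total H_L = 828.3 + 2.775 = 831.1 m

H_L ≈ 831 m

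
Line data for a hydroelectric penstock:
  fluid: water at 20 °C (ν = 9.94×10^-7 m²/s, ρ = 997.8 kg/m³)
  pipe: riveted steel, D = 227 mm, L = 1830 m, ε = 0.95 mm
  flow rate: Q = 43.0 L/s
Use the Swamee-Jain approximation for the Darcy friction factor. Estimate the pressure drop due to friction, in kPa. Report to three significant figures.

Δp ≈ 133 kPa

V = 4Q/(πD²) = 4·0.0430/(π·0.227²) = 1.062 m/s
Re = VD/ν = 1.062·0.227/9.94×10^-7 = 2.43×10^5 → turbulent
ε/D = 0.95/227 = 0.00419
Swamee-Jain: f = 0.02940
h_f = f(L/D)V²/(2g) = 0.02940·(1830/0.227)·1.062²/(2·9.81) = 13.64 m
Δp = ρg·h_f = 997.8·9.81·13.64 = 133.5 kPa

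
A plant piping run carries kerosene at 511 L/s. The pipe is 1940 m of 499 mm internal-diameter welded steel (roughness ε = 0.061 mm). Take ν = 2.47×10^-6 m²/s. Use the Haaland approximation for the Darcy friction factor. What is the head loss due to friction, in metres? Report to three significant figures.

V = 4Q/(πD²) = 4·0.511/(π·0.499²) = 2.613 m/s
Re = VD/ν = 2.613·0.499/2.47×10^-6 = 5.28×10^5 → turbulent
ε/D = 0.061/499 = 1.22×10^-4
Haaland: f = 0.01443
h_f = f(L/D)V²/(2g) = 0.01443·(1940/0.499)·2.613²/(2·9.81) = 19.52 m

h_f ≈ 19.5 m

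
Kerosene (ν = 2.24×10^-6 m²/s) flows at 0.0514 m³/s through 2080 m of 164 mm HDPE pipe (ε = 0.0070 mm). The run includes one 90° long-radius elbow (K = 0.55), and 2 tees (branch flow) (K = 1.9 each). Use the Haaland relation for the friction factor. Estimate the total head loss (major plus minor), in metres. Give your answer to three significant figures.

V = 4Q/(πD²) = 2.433 m/s; V²/2g = 0.3018 m
Re = 1.78×10^5, ε/D = 4.27×10^-5 → f = 0.01611 (Haaland)
Major: h_f = f(L/D)·V²/2g = 0.01611·12683·0.3018 = 61.68 m
Minor: ΣK = 4.35; h_m = ΣK·V²/2g = 1.313 m
Total H_L = 61.68 + 1.313 = 62.99 m

H_L ≈ 63.0 m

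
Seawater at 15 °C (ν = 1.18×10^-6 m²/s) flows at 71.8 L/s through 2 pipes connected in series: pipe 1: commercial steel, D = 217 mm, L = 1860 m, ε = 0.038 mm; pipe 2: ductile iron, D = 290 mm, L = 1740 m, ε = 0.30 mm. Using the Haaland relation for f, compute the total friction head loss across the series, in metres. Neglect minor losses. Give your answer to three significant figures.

Pipe 1: V = 1.941 m/s, Re = 3.57×10^5, ε/D = 1.75×10^-4, f = 0.01556, h_1 = f(L/D)V²/2g = 25.62 m
Pipe 2: V = 1.087 m/s, Re = 2.67×10^5, ε/D = 0.00103, f = 0.02076, h_2 = f(L/D)V²/2g = 7.503 m
Series → Q common, losses add: H = Σh = 33.12 m

H ≈ 33.1 m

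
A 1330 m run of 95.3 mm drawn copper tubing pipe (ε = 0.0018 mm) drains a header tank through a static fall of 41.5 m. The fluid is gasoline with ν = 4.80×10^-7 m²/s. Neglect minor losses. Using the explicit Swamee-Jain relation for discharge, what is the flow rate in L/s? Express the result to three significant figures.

Swamee-Jain (Type II): Q = -0.965·√(gD⁵h_f/L)·ln[ε/(3.7D) + √(3.17ν²L/(gD³h_f))]
√(gD⁵h_f/L) = √(9.81·0.0953⁵·41.5/1330) = 0.001551
ε/(3.7D) = 5.10×10^-6; √(3.17ν²L/(gD³h_f)) = 5.25×10^-5
Q = -0.965·0.001551·ln(5.761×10^-5) = 0.01461 m³/s
Check: V = 2.05 m/s, Re = 4.07×10^5, f = 0.01385, h_f = 41.3 m ≈ 41.5 m ✓

Q ≈ 14.6 L/s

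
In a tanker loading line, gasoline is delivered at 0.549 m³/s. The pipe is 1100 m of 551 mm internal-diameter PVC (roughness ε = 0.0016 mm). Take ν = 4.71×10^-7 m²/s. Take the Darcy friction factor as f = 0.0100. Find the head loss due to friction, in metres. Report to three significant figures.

V = 4Q/(πD²) = 4·0.549/(π·0.551²) = 2.302 m/s
h_f = f(L/D)V²/(2g) = 0.01000·(1100/0.551)·2.302²/(2·9.81) = 5.394 m

h_f ≈ 5.39 m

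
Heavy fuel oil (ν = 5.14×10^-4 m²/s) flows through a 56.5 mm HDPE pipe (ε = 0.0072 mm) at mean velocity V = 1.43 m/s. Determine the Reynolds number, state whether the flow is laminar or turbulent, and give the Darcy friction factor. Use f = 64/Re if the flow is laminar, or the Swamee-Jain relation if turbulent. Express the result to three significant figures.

Re = VD/ν = 1.430·0.0565/5.14×10^-4 = 157
Re < 2300 → laminar → f = 64/Re = 0.4072

Re ≈ 157; laminar; f = 64/Re ≈ 0.407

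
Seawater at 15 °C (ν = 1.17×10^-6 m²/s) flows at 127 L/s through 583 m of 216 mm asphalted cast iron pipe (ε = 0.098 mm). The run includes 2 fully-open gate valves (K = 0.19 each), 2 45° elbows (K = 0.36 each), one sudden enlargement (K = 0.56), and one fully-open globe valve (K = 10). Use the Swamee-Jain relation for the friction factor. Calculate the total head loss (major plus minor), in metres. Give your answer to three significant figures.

V = 4Q/(πD²) = 3.466 m/s; V²/2g = 0.6122 m
Re = 6.40×10^5, ε/D = 4.54×10^-4 → f = 0.01727 (Swamee-Jain)
Major: h_f = f(L/D)·V²/2g = 0.01727·2699·0.6122 = 28.54 m
Minor: ΣK = 11.7; h_m = ΣK·V²/2g = 7.139 m
Total H_L = 28.54 + 7.139 = 35.68 m

H_L ≈ 35.7 m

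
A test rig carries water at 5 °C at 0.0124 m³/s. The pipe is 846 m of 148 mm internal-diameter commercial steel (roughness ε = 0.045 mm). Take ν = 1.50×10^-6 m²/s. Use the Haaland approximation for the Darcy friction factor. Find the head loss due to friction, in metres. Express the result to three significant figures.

h_f ≈ 3.07 m

V = 4Q/(πD²) = 4·0.0124/(π·0.148²) = 0.7208 m/s
Re = VD/ν = 0.7208·0.148/1.50×10^-6 = 7.11×10^4 → turbulent
ε/D = 0.045/148 = 3.04×10^-4
Haaland: f = 0.02030
h_f = f(L/D)V²/(2g) = 0.02030·(846/0.148)·0.7208²/(2·9.81) = 3.073 m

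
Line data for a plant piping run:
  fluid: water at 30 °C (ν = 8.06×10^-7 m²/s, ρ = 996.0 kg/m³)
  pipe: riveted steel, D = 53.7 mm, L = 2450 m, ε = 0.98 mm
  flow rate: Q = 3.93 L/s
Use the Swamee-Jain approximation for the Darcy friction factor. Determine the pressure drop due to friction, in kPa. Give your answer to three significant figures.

V = 4Q/(πD²) = 4·0.00393/(π·0.0537²) = 1.735 m/s
Re = VD/ν = 1.735·0.0537/8.06×10^-7 = 1.16×10^5 → turbulent
ε/D = 0.98/53.7 = 0.0182
Swamee-Jain: f = 0.04754
h_f = f(L/D)V²/(2g) = 0.04754·(2450/0.0537)·1.735²/(2·9.81) = 332.9 m
Δp = ρg·h_f = 996.0·9.81·332.9 = 3252 kPa

Δp ≈ 3250 kPa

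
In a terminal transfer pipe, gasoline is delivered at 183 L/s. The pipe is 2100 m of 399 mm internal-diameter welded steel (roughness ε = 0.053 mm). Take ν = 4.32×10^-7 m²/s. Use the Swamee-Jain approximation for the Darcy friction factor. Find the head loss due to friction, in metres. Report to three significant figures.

h_f ≈ 7.87 m

V = 4Q/(πD²) = 4·0.183/(π·0.399²) = 1.464 m/s
Re = VD/ν = 1.464·0.399/4.32×10^-7 = 1.35×10^6 → turbulent
ε/D = 0.053/399 = 1.33×10^-4
Swamee-Jain: f = 0.01369
h_f = f(L/D)V²/(2g) = 0.01369·(2100/0.399)·1.464²/(2·9.81) = 7.867 m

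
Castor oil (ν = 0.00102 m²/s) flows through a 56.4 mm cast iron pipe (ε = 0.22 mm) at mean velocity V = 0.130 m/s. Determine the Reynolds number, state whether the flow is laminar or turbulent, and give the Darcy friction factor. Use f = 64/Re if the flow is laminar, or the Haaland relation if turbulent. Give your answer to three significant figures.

Re = VD/ν = 0.1300·0.0564/0.00102 = 7.19
Re < 2300 → laminar → f = 64/Re = 8.903

Re ≈ 7.19; laminar; f = 64/Re ≈ 8.90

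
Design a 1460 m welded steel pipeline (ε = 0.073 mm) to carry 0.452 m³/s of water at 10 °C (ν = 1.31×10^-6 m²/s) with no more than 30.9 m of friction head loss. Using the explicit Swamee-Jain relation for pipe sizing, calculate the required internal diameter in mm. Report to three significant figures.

D ≈ 415 mm

Swamee-Jain (Type III): D = 0.66·[ε^1.25·(LQ²/(gh_f))^4.75 + ν·Q^9.4·(L/(gh_f))^5.2]^0.04
LQ²/(gh_f) = 0.9840; L/(gh_f) = 4.816
Term 1 = ε^1.25·(…)^4.75 = 6.25×10^-6; Term 2 = ν·Q^9.4·(…)^5.2 = 2.67×10^-6
D = 0.66·(6.25×10^-6 + 2.67×10^-6)^0.04 = 0.4145 m = 415 mm
Check: V = 3.35 m/s, Re = 1.06×10^6, f = 0.01445, h_f = 29.1 m ≈ 30.9 m ✓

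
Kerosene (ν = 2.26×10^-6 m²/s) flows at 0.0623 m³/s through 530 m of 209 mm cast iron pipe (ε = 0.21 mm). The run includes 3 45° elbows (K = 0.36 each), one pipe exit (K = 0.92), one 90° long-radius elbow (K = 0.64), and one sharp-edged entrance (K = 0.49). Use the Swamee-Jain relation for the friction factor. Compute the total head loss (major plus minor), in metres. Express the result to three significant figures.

V = 4Q/(πD²) = 1.816 m/s; V²/2g = 0.1681 m
Re = 1.68×10^5, ε/D = 0.00100 → f = 0.02145 (Swamee-Jain)
Major: h_f = f(L/D)·V²/2g = 0.02145·2536·0.1681 = 9.142 m
Minor: ΣK = 3.13; h_m = ΣK·V²/2g = 0.5261 m
Total H_L = 9.142 + 0.5261 = 9.668 m

H_L ≈ 9.67 m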